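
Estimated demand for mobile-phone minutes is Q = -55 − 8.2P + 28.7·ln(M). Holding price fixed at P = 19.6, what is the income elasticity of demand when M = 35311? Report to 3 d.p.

0.338

At P = 19.6, M = 35311: Q = 84.825.
Holding P constant, ∂Q/∂M = 28.7/M = 0.000812778.
η_M = (∂Q/∂M)·(M/Q) = 0.000812778 × (35311/84.825) = 0.338.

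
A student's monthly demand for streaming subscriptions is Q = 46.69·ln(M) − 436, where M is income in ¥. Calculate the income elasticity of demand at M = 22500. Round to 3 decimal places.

1.464

At M = 22500: Q = 31.893.
dQ/dM = 46.69/M = 0.00207511 at this income.
η = (dQ/dM)·(M/Q) = 0.00207511 × (22500/31.893) = 1.464.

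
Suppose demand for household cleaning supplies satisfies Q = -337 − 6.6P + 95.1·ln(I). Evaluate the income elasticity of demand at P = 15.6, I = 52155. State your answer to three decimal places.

0.160

At P = 15.6, I = 52155: Q = 593.014.
Holding P constant, ∂Q/∂I = 95.1/I = 0.00182341.
η_I = (∂Q/∂I)·(I/Q) = 0.00182341 × (52155/593.014) = 0.160.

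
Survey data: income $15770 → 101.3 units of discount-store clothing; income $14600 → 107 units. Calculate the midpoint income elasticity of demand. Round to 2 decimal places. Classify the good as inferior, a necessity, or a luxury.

ΔQ = 107 − 101.3 = 5.7; midpoint Q̄ = (101.3 + 107)/2 = 104.15.
ΔI = 14600 − 15770 = -1170; midpoint Ī = (15770 + 14600)/2 = 15185.
η = (ΔQ/Q̄) ÷ (ΔI/Ī) = (5.7/104.15) ÷ (-1170/15185) = -0.71.
η < 0 ⇒ inferior good.

-0.71 (inferior good)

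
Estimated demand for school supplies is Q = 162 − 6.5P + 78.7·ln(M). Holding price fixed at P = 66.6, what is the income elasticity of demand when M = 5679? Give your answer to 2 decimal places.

At P = 66.6, M = 5679: Q = 409.425.
Holding P constant, ∂Q/∂M = 78.7/M = 0.0138581.
η_M = (∂Q/∂M)·(M/Q) = 0.0138581 × (5679/409.425) = 0.19.

0.19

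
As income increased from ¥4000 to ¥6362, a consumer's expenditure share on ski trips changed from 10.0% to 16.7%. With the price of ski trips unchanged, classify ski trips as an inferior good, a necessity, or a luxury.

luxury

The budget share rises as income rises, so η > 1.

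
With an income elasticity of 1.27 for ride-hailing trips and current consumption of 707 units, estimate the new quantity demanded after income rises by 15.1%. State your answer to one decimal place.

842.6

%ΔQ ≈ η × %ΔI = 1.27 × 15.1% = 19.177%.
New Q ≈ 707 × (1 + 0.19177) = 842.6.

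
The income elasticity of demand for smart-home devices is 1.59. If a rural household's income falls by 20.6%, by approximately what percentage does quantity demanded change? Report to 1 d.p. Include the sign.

%ΔQ ≈ η × %ΔI = 1.59 × (-20.6%) = -32.8%.

-32.8%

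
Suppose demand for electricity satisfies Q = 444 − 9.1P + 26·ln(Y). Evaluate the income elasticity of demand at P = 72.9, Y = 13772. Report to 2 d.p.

At P = 72.9, Y = 13772: Q = 28.400.
Holding P constant, ∂Q/∂Y = 26/Y = 0.00188789.
η_Y = (∂Q/∂Y)·(Y/Q) = 0.00188789 × (13772/28.400) = 0.92.

0.92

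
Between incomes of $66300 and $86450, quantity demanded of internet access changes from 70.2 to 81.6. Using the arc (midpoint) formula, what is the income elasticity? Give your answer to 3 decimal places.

0.569

ΔQ = 81.6 − 70.2 = 11.4; midpoint Q̄ = (70.2 + 81.6)/2 = 75.9.
ΔI = 86450 − 66300 = 20150; midpoint Ī = (66300 + 86450)/2 = 76375.
η = (ΔQ/Q̄) ÷ (ΔI/Ī) = (11.4/75.9) ÷ (20150/76375) = 0.569.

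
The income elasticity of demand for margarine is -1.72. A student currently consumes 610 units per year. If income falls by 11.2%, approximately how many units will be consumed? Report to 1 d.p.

%ΔQ ≈ η × %ΔI = -1.72 × (-11.2%) = 19.264%.
New Q ≈ 610 × (1 + 0.19264) = 727.5.

727.5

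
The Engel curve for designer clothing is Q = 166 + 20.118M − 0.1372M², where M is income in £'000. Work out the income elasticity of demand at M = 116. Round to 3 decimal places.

-2.079

At M = 116: Q = 653.5248.
dQ/dM = 20.118 − 0.2744M = -11.71240.
η = (dQ/dM)·(M/Q) = -11.71240 × (116/653.5248) = -2.079.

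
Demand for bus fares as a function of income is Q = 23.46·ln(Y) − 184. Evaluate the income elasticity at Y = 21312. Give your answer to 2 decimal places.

At Y = 21312: Q = 49.826.
dQ/dY = 23.46/Y = 0.00110079 at this income.
η = (dQ/dY)·(Y/Q) = 0.00110079 × (21312/49.826) = 0.47.

0.47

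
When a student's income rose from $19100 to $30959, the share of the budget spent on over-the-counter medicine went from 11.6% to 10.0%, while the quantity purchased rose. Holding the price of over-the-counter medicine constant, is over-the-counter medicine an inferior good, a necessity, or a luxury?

necessity

Quantity rises but the budget share falls as income rises, so 0 < η < 1.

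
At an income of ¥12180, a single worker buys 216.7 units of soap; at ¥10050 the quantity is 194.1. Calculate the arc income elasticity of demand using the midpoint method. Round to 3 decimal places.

0.574

ΔQ = 194.1 − 216.7 = -22.6; midpoint Q̄ = (216.7 + 194.1)/2 = 205.4.
ΔI = 10050 − 12180 = -2130; midpoint Ī = (12180 + 10050)/2 = 11115.
η = (ΔQ/Q̄) ÷ (ΔI/Ī) = (-22.6/205.4) ÷ (-2130/11115) = 0.574.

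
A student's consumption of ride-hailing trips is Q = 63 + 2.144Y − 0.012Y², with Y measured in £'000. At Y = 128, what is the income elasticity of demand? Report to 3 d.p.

At Y = 128: Q = 140.8240.
dQ/dY = 2.144 − 0.024Y = -0.92800.
η = (dQ/dY)·(Y/Q) = -0.92800 × (128/140.8240) = -0.843.

-0.843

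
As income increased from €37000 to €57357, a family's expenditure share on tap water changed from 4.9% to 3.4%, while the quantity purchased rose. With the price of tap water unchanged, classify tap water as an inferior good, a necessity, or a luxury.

necessity

Quantity rises but the budget share falls as income rises, so 0 < η < 1.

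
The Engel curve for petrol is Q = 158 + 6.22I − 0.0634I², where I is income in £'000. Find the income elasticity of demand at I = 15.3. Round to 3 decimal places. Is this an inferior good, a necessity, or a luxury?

At I = 15.3: Q = 238.3247.
dQ/dI = 6.22 − 0.1268I = 4.27996.
η = (dQ/dI)·(I/Q) = 4.27996 × (15.3/238.3247) = 0.275.
0 < η < 1 ⇒ necessity.

0.275 (necessity)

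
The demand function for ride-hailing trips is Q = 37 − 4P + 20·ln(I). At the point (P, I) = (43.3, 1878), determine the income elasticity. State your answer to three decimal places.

1.374

At P = 43.3, I = 1878: Q = 14.559.
Holding P constant, ∂Q/∂I = 20/I = 0.0106496.
η_I = (∂Q/∂I)·(I/Q) = 0.0106496 × (1878/14.559) = 1.374.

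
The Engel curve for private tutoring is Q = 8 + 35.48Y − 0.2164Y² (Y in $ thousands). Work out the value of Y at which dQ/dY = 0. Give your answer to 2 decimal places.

dQ/dY = 35.48 − 0.4328Y.
The good is inferior where dQ/dY < 0. Setting dQ/dY = 0 gives Y = 35.48 / 0.4328 = 81.98.

81.98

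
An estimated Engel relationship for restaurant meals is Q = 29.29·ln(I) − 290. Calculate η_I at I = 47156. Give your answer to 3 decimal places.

At I = 47156: Q = 25.196.
dQ/dI = 29.29/I = 0.00062113 at this income.
η = (dQ/dI)·(I/Q) = 0.00062113 × (47156/25.196) = 1.162.

1.162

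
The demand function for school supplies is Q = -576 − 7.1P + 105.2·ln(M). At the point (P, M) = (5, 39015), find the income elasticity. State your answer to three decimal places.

0.210

At P = 5, M = 39015: Q = 500.643.
Holding P constant, ∂Q/∂M = 105.2/M = 0.0026964.
η_M = (∂Q/∂M)·(M/Q) = 0.0026964 × (39015/500.643) = 0.210.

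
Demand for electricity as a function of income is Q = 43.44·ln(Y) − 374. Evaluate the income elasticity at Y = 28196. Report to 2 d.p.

At Y = 28196: Q = 71.127.
dQ/dY = 43.44/Y = 0.00154064 at this income.
η = (dQ/dY)·(Y/Q) = 0.00154064 × (28196/71.127) = 0.61.

0.61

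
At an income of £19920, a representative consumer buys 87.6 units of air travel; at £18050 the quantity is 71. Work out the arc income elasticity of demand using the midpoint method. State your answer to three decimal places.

ΔQ = 71 − 87.6 = -16.6; midpoint Q̄ = (87.6 + 71)/2 = 79.3.
ΔI = 18050 − 19920 = -1870; midpoint Ī = (19920 + 18050)/2 = 18985.
η = (ΔQ/Q̄) ÷ (ΔI/Ī) = (-16.6/79.3) ÷ (-1870/18985) = 2.125.

2.125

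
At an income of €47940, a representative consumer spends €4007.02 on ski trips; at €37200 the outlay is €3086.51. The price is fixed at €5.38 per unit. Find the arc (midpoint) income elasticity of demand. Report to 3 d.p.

1.029

With a constant price, Q₁ = 4007.02/5.38 = 744.799 and Q₂ = 3086.51/5.38 = 573.701 (equivalently, work directly with expenditure since P cancels).
Midpoint %ΔQ = (3086.51 − 4007.02)/3546.77 = -0.25954; midpoint %ΔI = (37200 − 47940)/42570 = -0.25229.
η = -0.25954 / -0.25229 = 1.029.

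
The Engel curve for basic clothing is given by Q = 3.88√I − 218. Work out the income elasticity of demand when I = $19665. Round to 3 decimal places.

0.834

At I = 19665: Q = 326.100.
dQ/dI = 3.88/(2√I) = 0.0138342 at this income.
η = (dQ/dI)·(I/Q) = 0.0138342 × (19665/326.100) = 0.834.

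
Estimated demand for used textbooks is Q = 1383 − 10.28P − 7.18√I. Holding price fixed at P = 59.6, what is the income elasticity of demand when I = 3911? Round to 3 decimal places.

-0.699

At P = 59.6, I = 3911: Q = 321.289.
Holding P constant, ∂Q/∂I = -7.18/(2√I) = -0.0574051.
η_I = (∂Q/∂I)·(I/Q) = -0.0574051 × (3911/321.289) = -0.699.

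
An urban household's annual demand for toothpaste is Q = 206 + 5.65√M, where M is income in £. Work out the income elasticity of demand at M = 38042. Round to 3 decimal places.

0.421

At M = 38042: Q = 1307.996.
dQ/dM = 5.65/(2√M) = 0.0144839 at this income.
η = (dQ/dM)·(M/Q) = 0.0144839 × (38042/1307.996) = 0.421.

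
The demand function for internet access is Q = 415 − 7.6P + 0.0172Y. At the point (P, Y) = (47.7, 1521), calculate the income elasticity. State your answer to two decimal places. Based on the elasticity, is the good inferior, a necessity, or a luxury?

0.33 (necessity)

At P = 47.7, Y = 1521: Q = 78.641.
Holding P constant, ∂Q/∂Y = 0.0172.
η_Y = (∂Q/∂Y)·(Y/Q) = 0.0172 × (1521/78.641) = 0.33.
Since 0 < η < 1, this is a necessity.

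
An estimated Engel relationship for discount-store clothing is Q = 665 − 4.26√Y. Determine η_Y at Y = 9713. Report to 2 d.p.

At Y = 9713: Q = 245.158.
dQ/dY = -4.26/(2√Y) = -0.0216124 at this income.
η = (dQ/dY)·(Y/Q) = -0.0216124 × (9713/245.158) = -0.86.

-0.86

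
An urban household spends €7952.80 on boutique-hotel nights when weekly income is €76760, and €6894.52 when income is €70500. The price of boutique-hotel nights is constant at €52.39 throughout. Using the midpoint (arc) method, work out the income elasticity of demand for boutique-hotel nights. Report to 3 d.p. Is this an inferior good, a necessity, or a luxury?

With a constant price, Q₁ = 7952.80/52.39 = 151.800 and Q₂ = 6894.52/52.39 = 131.600 (equivalently, work directly with expenditure since P cancels).
Midpoint %ΔQ = (6894.52 − 7952.80)/7423.66 = -0.14256; midpoint %ΔI = (70500 − 76760)/73630 = -0.08502.
η = -0.14256 / -0.08502 = 1.677.
η > 1 ⇒ luxury.

1.677 (luxury)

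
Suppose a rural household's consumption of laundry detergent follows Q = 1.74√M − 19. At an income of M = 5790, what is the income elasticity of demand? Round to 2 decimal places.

At M = 5790: Q = 113.400.
dQ/dM = 1.74/(2√M) = 0.0114335 at this income.
η = (dQ/dM)·(M/Q) = 0.0114335 × (5790/113.400) = 0.58.

0.58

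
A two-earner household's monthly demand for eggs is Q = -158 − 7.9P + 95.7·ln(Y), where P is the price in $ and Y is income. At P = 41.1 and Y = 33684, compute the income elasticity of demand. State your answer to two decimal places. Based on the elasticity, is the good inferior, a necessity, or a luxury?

At P = 41.1, Y = 33684: Q = 514.961.
Holding P constant, ∂Q/∂Y = 95.7/Y = 0.00284111.
η_Y = (∂Q/∂Y)·(Y/Q) = 0.00284111 × (33684/514.961) = 0.19.
Since 0 < η < 1, this is a necessity.

0.19 (necessity)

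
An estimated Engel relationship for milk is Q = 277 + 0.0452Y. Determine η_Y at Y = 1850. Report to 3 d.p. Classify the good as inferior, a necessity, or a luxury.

At Y = 1850: Q = 360.620.
dQ/dY = 0.0452.
η = (dQ/dY)·(Y/Q) = 0.0452 × (1850/360.620) = 0.232.
Since 0 < η < 1, the good is a necessity.

0.232 (necessity)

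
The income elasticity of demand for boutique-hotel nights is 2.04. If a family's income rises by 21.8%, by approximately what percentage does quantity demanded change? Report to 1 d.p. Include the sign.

44.5%

%ΔQ ≈ η × %ΔI = 2.04 × 21.8% = 44.5%.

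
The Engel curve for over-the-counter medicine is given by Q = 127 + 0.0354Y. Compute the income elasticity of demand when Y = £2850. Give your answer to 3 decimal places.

0.443

At Y = 2850: Q = 227.890.
dQ/dY = 0.0354.
η = (dQ/dY)·(Y/Q) = 0.0354 × (2850/227.890) = 0.443.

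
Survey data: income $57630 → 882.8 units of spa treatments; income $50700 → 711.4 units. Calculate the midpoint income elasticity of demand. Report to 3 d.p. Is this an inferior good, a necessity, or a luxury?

ΔQ = 711.4 − 882.8 = -171.4; midpoint Q̄ = (882.8 + 711.4)/2 = 797.1.
ΔI = 50700 − 57630 = -6930; midpoint Ī = (57630 + 50700)/2 = 54165.
η = (ΔQ/Q̄) ÷ (ΔI/Ī) = (-171.4/797.1) ÷ (-6930/54165) = 1.681.
η > 1 ⇒ luxury.

1.681 (luxury)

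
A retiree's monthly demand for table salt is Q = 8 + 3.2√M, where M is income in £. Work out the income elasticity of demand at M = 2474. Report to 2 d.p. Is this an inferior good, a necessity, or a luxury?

0.48 (necessity)

At M = 2474: Q = 167.166.
dQ/dM = 3.2/(2√M) = 0.0321677 at this income.
η = (dQ/dM)·(M/Q) = 0.0321677 × (2474/167.166) = 0.48.
Since 0 < η < 1, the good is a necessity.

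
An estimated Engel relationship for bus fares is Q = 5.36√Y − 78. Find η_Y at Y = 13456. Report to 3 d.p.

At Y = 13456: Q = 543.760.
dQ/dY = 5.36/(2√Y) = 0.0231034 at this income.
η = (dQ/dY)·(Y/Q) = 0.0231034 × (13456/543.760) = 0.572.

0.572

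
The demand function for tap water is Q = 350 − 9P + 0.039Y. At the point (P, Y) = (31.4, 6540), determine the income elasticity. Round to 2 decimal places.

At P = 31.4, Y = 6540: Q = 322.460.
Holding P constant, ∂Q/∂Y = 0.039.
η_Y = (∂Q/∂Y)·(Y/Q) = 0.039 × (6540/322.460) = 0.79.

0.79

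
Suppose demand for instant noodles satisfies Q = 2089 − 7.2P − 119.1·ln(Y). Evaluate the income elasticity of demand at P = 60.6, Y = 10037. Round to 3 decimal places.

-0.214

At P = 60.6, Y = 10037: Q = 555.289.
Holding P constant, ∂Q/∂Y = -119.1/Y = -0.0118661.
η_Y = (∂Q/∂Y)·(Y/Q) = -0.0118661 × (10037/555.289) = -0.214.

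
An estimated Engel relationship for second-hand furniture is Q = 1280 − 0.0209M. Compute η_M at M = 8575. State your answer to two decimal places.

-0.16

At M = 8575: Q = 1100.783.
dQ/dM = −0.0209.
η = (dQ/dM)·(M/Q) = -0.0209 × (8575/1100.783) = -0.16.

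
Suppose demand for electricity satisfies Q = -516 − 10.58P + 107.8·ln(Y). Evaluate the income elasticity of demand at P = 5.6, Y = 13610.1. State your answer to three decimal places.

At P = 5.6, Y = 13610.1: Q = 450.854.
Holding P constant, ∂Q/∂Y = 107.8/Y = 0.00792059.
η_Y = (∂Q/∂Y)·(Y/Q) = 0.00792059 × (13610.1/450.854) = 0.239.

0.239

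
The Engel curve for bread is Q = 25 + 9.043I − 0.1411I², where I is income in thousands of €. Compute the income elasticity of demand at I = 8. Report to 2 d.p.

0.61

At I = 8: Q = 88.3136.
dQ/dI = 9.043 − 0.2822I = 6.78540.
η = (dQ/dI)·(I/Q) = 6.78540 × (8/88.3136) = 0.61.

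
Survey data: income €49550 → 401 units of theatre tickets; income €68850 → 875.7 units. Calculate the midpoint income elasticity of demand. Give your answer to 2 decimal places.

ΔQ = 875.7 − 401 = 474.7; midpoint Q̄ = (401 + 875.7)/2 = 638.35.
ΔI = 68850 − 49550 = 19300; midpoint Ī = (49550 + 68850)/2 = 59200.
η = (ΔQ/Q̄) ÷ (ΔI/Ī) = (474.7/638.35) ÷ (19300/59200) = 2.28.

2.28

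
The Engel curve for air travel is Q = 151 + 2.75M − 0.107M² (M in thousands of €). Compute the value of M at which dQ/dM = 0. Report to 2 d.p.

12.85

dQ/dM = 2.75 − 0.214M.
The good is inferior where dQ/dM < 0. Setting dQ/dM = 0 gives M = 2.75 / 0.214 = 12.85.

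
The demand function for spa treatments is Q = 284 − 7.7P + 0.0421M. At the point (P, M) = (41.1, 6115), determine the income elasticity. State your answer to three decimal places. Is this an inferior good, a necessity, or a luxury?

At P = 41.1, M = 6115: Q = 224.972.
Holding P constant, ∂Q/∂M = 0.0421.
η_M = (∂Q/∂M)·(M/Q) = 0.0421 × (6115/224.972) = 1.144.
Since η > 1, this is a luxury.

1.144 (luxury)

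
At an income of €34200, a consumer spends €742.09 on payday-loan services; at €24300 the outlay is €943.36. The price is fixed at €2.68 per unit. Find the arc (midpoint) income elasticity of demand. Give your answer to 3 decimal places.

-0.706

With a constant price, Q₁ = 742.09/2.68 = 276.899 and Q₂ = 943.36/2.68 = 352.000 (equivalently, work directly with expenditure since P cancels).
Midpoint %ΔQ = (943.36 − 742.09)/842.73 = 0.23883; midpoint %ΔI = (24300 − 34200)/29250 = -0.33846.
η = 0.23883 / -0.33846 = -0.706.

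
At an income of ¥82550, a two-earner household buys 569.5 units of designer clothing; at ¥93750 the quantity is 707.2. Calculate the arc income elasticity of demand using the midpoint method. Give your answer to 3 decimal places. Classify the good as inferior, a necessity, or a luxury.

ΔQ = 707.2 − 569.5 = 137.7; midpoint Q̄ = (569.5 + 707.2)/2 = 638.35.
ΔI = 93750 − 82550 = 11200; midpoint Ī = (82550 + 93750)/2 = 88150.
η = (ΔQ/Q̄) ÷ (ΔI/Ī) = (137.7/638.35) ÷ (11200/88150) = 1.698.
η > 1 ⇒ luxury.

1.698 (luxury)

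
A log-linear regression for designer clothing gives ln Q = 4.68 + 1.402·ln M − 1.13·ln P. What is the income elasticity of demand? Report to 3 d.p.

In a log-linear demand, the coefficient on ln M is the income elasticity.
So η = 1.402.

1.402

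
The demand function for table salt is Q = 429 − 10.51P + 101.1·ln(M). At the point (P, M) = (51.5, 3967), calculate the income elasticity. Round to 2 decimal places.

0.14

At P = 51.5, M = 3967: Q = 725.426.
Holding P constant, ∂Q/∂M = 101.1/M = 0.0254853.
η_M = (∂Q/∂M)·(M/Q) = 0.0254853 × (3967/725.426) = 0.14.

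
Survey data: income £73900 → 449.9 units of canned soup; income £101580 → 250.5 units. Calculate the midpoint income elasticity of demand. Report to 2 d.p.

ΔQ = 250.5 − 449.9 = -199.4; midpoint Q̄ = (449.9 + 250.5)/2 = 350.2.
ΔI = 101580 − 73900 = 27680; midpoint Ī = (73900 + 101580)/2 = 87740.
η = (ΔQ/Q̄) ÷ (ΔI/Ī) = (-199.4/350.2) ÷ (27680/87740) = -1.80.

-1.80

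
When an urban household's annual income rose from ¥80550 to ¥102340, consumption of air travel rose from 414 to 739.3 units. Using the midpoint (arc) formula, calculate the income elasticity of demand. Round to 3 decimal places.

ΔQ = 739.3 − 414 = 325.3; midpoint Q̄ = (414 + 739.3)/2 = 576.65.
ΔI = 102340 − 80550 = 21790; midpoint Ī = (80550 + 102340)/2 = 91445.
η = (ΔQ/Q̄) ÷ (ΔI/Ī) = (325.3/576.65) ÷ (21790/91445) = 2.367.

2.367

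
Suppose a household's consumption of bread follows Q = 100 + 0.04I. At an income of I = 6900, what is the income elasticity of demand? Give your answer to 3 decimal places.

At I = 6900: Q = 376.000.
dQ/dI = 0.04.
η = (dQ/dI)·(I/Q) = 0.04 × (6900/376.000) = 0.734.

0.734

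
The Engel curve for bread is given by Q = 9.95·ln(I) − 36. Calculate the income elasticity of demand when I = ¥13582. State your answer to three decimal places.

At I = 13582: Q = 58.689.
dQ/dI = 9.95/I = 0.000732587 at this income.
η = (dQ/dI)·(I/Q) = 0.000732587 × (13582/58.689) = 0.170.

0.170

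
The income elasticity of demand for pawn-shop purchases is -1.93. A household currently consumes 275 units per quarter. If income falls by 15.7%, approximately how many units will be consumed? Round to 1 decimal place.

358.3

%ΔQ ≈ η × %ΔI = -1.93 × (-15.7%) = 30.301%.
New Q ≈ 275 × (1 + 0.30301) = 358.3.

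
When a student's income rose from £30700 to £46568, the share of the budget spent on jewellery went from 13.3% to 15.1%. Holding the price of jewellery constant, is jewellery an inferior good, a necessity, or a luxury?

The budget share rises as income rises, so η > 1.

luxury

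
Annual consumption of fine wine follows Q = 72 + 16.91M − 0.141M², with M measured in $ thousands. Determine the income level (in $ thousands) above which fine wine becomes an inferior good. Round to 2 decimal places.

59.96

dQ/dM = 16.91 − 0.282M.
The good is inferior where dQ/dM < 0. Setting dQ/dM = 0 gives M = 16.91 / 0.282 = 59.96.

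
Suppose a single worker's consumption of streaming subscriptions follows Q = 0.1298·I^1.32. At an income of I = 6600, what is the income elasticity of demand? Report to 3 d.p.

1.320

For Q = A·I^β the income elasticity is constant and equal to β.
Here β = 1.32, so η = 1.320.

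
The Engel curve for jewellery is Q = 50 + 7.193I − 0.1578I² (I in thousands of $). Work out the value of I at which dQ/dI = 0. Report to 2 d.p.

22.79

dQ/dI = 7.193 − 0.3156I.
The good is inferior where dQ/dI < 0. Setting dQ/dI = 0 gives I = 7.193 / 0.3156 = 22.79.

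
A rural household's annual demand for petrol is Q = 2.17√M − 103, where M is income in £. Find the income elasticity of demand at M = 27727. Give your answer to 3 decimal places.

At M = 27727: Q = 258.336.
dQ/dM = 2.17/(2√M) = 0.00651596 at this income.
η = (dQ/dM)·(M/Q) = 0.00651596 × (27727/258.336) = 0.699.

0.699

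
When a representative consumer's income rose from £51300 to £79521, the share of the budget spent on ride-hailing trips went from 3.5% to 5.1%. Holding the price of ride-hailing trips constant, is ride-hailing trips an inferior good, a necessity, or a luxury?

luxury

The budget share rises as income rises, so η > 1.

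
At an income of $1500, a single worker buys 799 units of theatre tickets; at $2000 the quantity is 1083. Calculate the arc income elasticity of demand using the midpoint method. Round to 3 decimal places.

1.056

ΔQ = 1083 − 799 = 284; midpoint Q̄ = (799 + 1083)/2 = 941.
ΔI = 2000 − 1500 = 500; midpoint Ī = (1500 + 2000)/2 = 1750.
η = (ΔQ/Q̄) ÷ (ΔI/Ī) = (284/941) ÷ (500/1750) = 1.056.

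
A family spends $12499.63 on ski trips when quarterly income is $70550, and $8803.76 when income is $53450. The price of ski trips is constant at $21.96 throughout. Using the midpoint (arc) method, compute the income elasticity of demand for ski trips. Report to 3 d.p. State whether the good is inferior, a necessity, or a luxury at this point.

With a constant price, Q₁ = 12499.63/21.96 = 569.200 and Q₂ = 8803.76/21.96 = 400.900 (equivalently, work directly with expenditure since P cancels).
Midpoint %ΔQ = (8803.76 − 12499.63)/10651.70 = -0.34697; midpoint %ΔI = (53450 − 70550)/62000 = -0.27581.
η = -0.34697 / -0.27581 = 1.258.
η > 1 ⇒ luxury.

1.258 (luxury)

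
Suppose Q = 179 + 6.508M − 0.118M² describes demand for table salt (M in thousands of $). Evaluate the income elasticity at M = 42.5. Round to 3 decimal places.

-0.617

At M = 42.5: Q = 242.4525.
dQ/dM = 6.508 − 0.236M = -3.52200.
η = (dQ/dM)·(M/Q) = -3.52200 × (42.5/242.4525) = -0.617.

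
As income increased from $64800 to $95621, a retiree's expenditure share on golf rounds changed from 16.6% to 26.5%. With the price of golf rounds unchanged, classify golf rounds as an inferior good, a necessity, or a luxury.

The budget share rises as income rises, so η > 1.

luxury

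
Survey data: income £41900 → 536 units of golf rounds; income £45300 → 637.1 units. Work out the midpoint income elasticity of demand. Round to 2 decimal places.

2.21

ΔQ = 637.1 − 536 = 101.1; midpoint Q̄ = (536 + 637.1)/2 = 586.55.
ΔI = 45300 − 41900 = 3400; midpoint Ī = (41900 + 45300)/2 = 43600.
η = (ΔQ/Q̄) ÷ (ΔI/Ī) = (101.1/586.55) ÷ (3400/43600) = 2.21.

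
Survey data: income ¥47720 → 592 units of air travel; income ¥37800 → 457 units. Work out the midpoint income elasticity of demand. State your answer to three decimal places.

ΔQ = 457 − 592 = -135; midpoint Q̄ = (592 + 457)/2 = 524.5.
ΔI = 37800 − 47720 = -9920; midpoint Ī = (47720 + 37800)/2 = 42760.
η = (ΔQ/Q̄) ÷ (ΔI/Ī) = (-135/524.5) ÷ (-9920/42760) = 1.109.

1.109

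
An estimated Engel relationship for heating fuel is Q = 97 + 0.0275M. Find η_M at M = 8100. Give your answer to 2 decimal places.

At M = 8100: Q = 319.750.
dQ/dM = 0.0275.
η = (dQ/dM)·(M/Q) = 0.0275 × (8100/319.750) = 0.70.

0.70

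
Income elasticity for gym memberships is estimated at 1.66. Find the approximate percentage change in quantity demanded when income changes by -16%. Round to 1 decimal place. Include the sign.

-26.6%

%ΔQ ≈ η × %ΔI = 1.66 × (-16%) = -26.6%.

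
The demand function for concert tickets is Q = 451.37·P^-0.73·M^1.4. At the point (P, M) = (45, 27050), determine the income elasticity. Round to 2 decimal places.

1.40

For a multiplicative demand Q = A·P^α·M^β, the income elasticity is β everywhere.
Here β = 1.4, so η = 1.40.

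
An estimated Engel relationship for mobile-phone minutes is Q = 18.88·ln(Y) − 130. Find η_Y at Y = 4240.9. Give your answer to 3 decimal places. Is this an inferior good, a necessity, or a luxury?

0.682 (necessity)

At Y = 4240.9: Q = 27.696.
dQ/dY = 18.88/Y = 0.00445189 at this income.
η = (dQ/dY)·(Y/Q) = 0.00445189 × (4240.9/27.696) = 0.682.
Since 0 < η < 1, the good is a necessity.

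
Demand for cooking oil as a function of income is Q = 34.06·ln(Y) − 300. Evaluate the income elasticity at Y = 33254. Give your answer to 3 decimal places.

At Y = 33254: Q = 54.630.
dQ/dY = 34.06/Y = 0.00102424 at this income.
η = (dQ/dY)·(Y/Q) = 0.00102424 × (33254/54.630) = 0.623.

0.623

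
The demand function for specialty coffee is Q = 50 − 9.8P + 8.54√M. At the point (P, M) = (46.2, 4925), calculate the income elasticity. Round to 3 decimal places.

At P = 46.2, M = 4925: Q = 196.563.
Holding P constant, ∂Q/∂M = 8.54/(2√M) = 0.060845.
η_M = (∂Q/∂M)·(M/Q) = 0.060845 × (4925/196.563) = 1.525.

1.525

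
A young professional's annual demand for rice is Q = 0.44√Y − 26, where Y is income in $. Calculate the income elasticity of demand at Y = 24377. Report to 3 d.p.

At Y = 24377: Q = 42.698.
dQ/dY = 0.44/(2√Y) = 0.00140907 at this income.
η = (dQ/dY)·(Y/Q) = 0.00140907 × (24377/42.698) = 0.804.

0.804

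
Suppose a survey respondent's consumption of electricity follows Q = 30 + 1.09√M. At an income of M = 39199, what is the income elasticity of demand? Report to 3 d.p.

At M = 39199: Q = 245.806.
dQ/dM = 1.09/(2√M) = 0.0027527 at this income.
η = (dQ/dM)·(M/Q) = 0.0027527 × (39199/245.806) = 0.439.

0.439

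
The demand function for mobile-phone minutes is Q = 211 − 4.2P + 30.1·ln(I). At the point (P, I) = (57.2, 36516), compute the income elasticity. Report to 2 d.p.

0.10

At P = 57.2, I = 36516: Q = 286.976.
Holding P constant, ∂Q/∂I = 30.1/I = 0.000824296.
η_I = (∂Q/∂I)·(I/Q) = 0.000824296 × (36516/286.976) = 0.10.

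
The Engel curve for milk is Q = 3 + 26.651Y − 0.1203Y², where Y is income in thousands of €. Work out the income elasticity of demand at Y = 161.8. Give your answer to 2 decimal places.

At Y = 161.8: Q = 1165.7692.
dQ/dY = 26.651 − 0.2406Y = -12.27808.
η = (dQ/dY)·(Y/Q) = -12.27808 × (161.8/1165.7692) = -1.70.

-1.70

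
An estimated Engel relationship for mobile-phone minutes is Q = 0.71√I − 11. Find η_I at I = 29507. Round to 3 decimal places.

0.550

At I = 29507: Q = 110.961.
dQ/dI = 0.71/(2√I) = 0.00206664 at this income.
η = (dQ/dI)·(I/Q) = 0.00206664 × (29507/110.961) = 0.550.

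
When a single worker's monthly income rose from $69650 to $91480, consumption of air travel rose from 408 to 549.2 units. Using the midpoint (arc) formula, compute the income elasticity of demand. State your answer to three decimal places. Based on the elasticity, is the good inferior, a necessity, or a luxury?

1.089 (luxury)

ΔQ = 549.2 − 408 = 141.2; midpoint Q̄ = (408 + 549.2)/2 = 478.6.
ΔI = 91480 − 69650 = 21830; midpoint Ī = (69650 + 91480)/2 = 80565.
η = (ΔQ/Q̄) ÷ (ΔI/Ī) = (141.2/478.6) ÷ (21830/80565) = 1.089.
η > 1 ⇒ luxury.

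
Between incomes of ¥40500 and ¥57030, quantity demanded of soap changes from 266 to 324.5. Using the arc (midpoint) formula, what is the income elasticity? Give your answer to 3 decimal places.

ΔQ = 324.5 − 266 = 58.5; midpoint Q̄ = (266 + 324.5)/2 = 295.25.
ΔI = 57030 − 40500 = 16530; midpoint Ī = (40500 + 57030)/2 = 48765.
η = (ΔQ/Q̄) ÷ (ΔI/Ī) = (58.5/295.25) ÷ (16530/48765) = 0.585.

0.585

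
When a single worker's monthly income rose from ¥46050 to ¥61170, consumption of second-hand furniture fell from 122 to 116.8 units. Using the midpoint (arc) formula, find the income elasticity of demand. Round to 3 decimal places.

-0.154

ΔQ = 116.8 − 122 = -5.2; midpoint Q̄ = (122 + 116.8)/2 = 119.4.
ΔI = 61170 − 46050 = 15120; midpoint Ī = (46050 + 61170)/2 = 53610.
η = (ΔQ/Q̄) ÷ (ΔI/Ī) = (-5.2/119.4) ÷ (15120/53610) = -0.154.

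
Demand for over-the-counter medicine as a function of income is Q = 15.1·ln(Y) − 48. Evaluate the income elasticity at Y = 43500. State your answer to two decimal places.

At Y = 43500: Q = 113.276.
dQ/dY = 15.1/Y = 0.000347126 at this income.
η = (dQ/dY)·(Y/Q) = 0.000347126 × (43500/113.276) = 0.13.

0.13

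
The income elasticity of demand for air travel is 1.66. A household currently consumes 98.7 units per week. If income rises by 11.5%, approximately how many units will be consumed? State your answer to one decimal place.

117.5

%ΔQ ≈ η × %ΔI = 1.66 × 11.5% = 19.09%.
New Q ≈ 98.7 × (1 + 0.1909) = 117.5.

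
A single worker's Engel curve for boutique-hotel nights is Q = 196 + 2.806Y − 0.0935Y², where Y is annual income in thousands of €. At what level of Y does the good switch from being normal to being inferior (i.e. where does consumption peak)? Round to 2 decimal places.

15.01

dQ/dY = 2.806 − 0.187Y.
The good is inferior where dQ/dY < 0. Setting dQ/dY = 0 gives Y = 2.806 / 0.187 = 15.01.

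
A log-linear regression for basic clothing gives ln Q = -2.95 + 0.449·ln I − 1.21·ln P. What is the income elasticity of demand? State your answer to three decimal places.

0.449

In a log-linear demand, the coefficient on ln I is the income elasticity.
So η = 0.449.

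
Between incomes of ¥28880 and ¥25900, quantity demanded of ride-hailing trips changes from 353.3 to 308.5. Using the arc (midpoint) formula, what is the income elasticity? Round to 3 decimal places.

ΔQ = 308.5 − 353.3 = -44.8; midpoint Q̄ = (353.3 + 308.5)/2 = 330.9.
ΔI = 25900 − 28880 = -2980; midpoint Ī = (28880 + 25900)/2 = 27390.
η = (ΔQ/Q̄) ÷ (ΔI/Ī) = (-44.8/330.9) ÷ (-2980/27390) = 1.244.

1.244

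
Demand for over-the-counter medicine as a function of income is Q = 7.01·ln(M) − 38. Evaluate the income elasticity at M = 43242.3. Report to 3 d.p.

0.190

At M = 43242.3: Q = 36.829.
dQ/dM = 7.01/M = 0.00016211 at this income.
η = (dQ/dM)·(M/Q) = 0.00016211 × (43242.3/36.829) = 0.190.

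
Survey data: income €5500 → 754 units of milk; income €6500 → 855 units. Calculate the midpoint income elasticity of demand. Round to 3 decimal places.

ΔQ = 855 − 754 = 101; midpoint Q̄ = (754 + 855)/2 = 804.5.
ΔI = 6500 − 5500 = 1000; midpoint Ī = (5500 + 6500)/2 = 6000.
η = (ΔQ/Q̄) ÷ (ΔI/Ī) = (101/804.5) ÷ (1000/6000) = 0.753.

0.753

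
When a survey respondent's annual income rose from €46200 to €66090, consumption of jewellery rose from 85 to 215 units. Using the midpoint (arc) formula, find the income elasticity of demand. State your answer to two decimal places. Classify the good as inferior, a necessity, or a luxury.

2.45 (luxury)

ΔQ = 215 − 85 = 130; midpoint Q̄ = (85 + 215)/2 = 150.
ΔI = 66090 − 46200 = 19890; midpoint Ī = (46200 + 66090)/2 = 56145.
η = (ΔQ/Q̄) ÷ (ΔI/Ī) = (130/150) ÷ (19890/56145) = 2.45.
η > 1 ⇒ luxury.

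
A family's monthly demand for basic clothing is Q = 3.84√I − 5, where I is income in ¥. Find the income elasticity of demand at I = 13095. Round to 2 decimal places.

At I = 13095: Q = 434.424.
dQ/dI = 3.84/(2√I) = 0.0167783 at this income.
η = (dQ/dI)·(I/Q) = 0.0167783 × (13095/434.424) = 0.51.

0.51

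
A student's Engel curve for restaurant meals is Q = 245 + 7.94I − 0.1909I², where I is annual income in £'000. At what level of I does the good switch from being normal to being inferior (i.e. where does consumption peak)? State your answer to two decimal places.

20.80

dQ/dI = 7.94 − 0.3818I.
The good is inferior where dQ/dI < 0. Setting dQ/dI = 0 gives I = 7.94 / 0.3818 = 20.80.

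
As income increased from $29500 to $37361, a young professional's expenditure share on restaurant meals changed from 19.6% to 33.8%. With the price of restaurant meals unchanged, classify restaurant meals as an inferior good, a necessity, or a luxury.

The budget share rises as income rises, so η > 1.

luxury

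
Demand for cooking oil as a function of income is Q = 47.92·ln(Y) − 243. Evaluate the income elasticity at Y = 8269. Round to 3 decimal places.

0.253

At Y = 8269: Q = 189.251.
dQ/dY = 47.92/Y = 0.00579514 at this income.
η = (dQ/dY)·(Y/Q) = 0.00579514 × (8269/189.251) = 0.253.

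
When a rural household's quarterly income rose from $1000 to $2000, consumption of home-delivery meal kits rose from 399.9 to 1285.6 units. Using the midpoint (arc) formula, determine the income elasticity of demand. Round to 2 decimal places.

ΔQ = 1285.6 − 399.9 = 885.7; midpoint Q̄ = (399.9 + 1285.6)/2 = 842.75.
ΔI = 2000 − 1000 = 1000; midpoint Ī = (1000 + 2000)/2 = 1500.
η = (ΔQ/Q̄) ÷ (ΔI/Ī) = (885.7/842.75) ÷ (1000/1500) = 1.58.

1.58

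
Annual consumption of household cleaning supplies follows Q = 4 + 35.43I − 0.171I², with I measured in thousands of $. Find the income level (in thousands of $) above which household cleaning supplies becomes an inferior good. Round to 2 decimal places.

103.60

dQ/dI = 35.43 − 0.342I.
The good is inferior where dQ/dI < 0. Setting dQ/dI = 0 gives I = 35.43 / 0.342 = 103.60.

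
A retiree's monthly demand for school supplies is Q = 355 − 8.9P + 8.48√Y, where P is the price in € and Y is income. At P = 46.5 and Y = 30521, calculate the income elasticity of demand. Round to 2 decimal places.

At P = 46.5, Y = 30521: Q = 1422.628.
Holding P constant, ∂Q/∂Y = 8.48/(2√Y) = 0.0242698.
η_Y = (∂Q/∂Y)·(Y/Q) = 0.0242698 × (30521/1422.628) = 0.52.

0.52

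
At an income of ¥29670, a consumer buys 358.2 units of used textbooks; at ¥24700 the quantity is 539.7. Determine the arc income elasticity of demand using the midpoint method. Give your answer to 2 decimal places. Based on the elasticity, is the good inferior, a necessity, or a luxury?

ΔQ = 539.7 − 358.2 = 181.5; midpoint Q̄ = (358.2 + 539.7)/2 = 448.95.
ΔI = 24700 − 29670 = -4970; midpoint Ī = (29670 + 24700)/2 = 27185.
η = (ΔQ/Q̄) ÷ (ΔI/Ī) = (181.5/448.95) ÷ (-4970/27185) = -2.21.
η < 0 ⇒ inferior good.

-2.21 (inferior good)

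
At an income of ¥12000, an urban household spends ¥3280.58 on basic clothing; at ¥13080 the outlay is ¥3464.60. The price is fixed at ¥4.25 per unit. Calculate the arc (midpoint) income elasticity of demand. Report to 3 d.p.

0.634

With a constant price, Q₁ = 3280.58/4.25 = 771.901 and Q₂ = 3464.60/4.25 = 815.200 (equivalently, work directly with expenditure since P cancels).
Midpoint %ΔQ = (3464.60 − 3280.58)/3372.59 = 0.05456; midpoint %ΔI = (13080 − 12000)/12540 = 0.08612.
η = 0.05456 / 0.08612 = 0.634.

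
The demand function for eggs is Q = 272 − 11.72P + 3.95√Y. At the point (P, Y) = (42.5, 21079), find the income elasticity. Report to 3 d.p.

0.825

At P = 42.5, Y = 21079: Q = 347.385.
Holding P constant, ∂Q/∂Y = 3.95/(2√Y) = 0.0136032.
η_Y = (∂Q/∂Y)·(Y/Q) = 0.0136032 × (21079/347.385) = 0.825.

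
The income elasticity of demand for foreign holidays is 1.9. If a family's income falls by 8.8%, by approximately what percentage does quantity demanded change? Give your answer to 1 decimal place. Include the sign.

-16.7%

%ΔQ ≈ η × %ΔI = 1.9 × (-8.8%) = -16.7%.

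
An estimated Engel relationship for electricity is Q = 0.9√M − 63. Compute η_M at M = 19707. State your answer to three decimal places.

At M = 19707: Q = 63.343.
dQ/dM = 0.9/(2√M) = 0.00320555 at this income.
η = (dQ/dM)·(M/Q) = 0.00320555 × (19707/63.343) = 0.997.

0.997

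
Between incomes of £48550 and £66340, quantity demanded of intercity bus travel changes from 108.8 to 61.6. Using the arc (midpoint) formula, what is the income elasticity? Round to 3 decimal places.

ΔQ = 61.6 − 108.8 = -47.2; midpoint Q̄ = (108.8 + 61.6)/2 = 85.2.
ΔI = 66340 − 48550 = 17790; midpoint Ī = (48550 + 66340)/2 = 57445.
η = (ΔQ/Q̄) ÷ (ΔI/Ī) = (-47.2/85.2) ÷ (17790/57445) = -1.789.

-1.789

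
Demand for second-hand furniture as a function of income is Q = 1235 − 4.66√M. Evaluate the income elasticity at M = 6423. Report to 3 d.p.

At M = 6423: Q = 861.531.
dQ/dM = -4.66/(2√M) = -0.0290728 at this income.
η = (dQ/dM)·(M/Q) = -0.0290728 × (6423/861.531) = -0.217.

-0.217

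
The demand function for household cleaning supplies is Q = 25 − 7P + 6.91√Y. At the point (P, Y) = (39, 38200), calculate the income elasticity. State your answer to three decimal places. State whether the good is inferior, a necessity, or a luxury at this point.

0.612 (necessity)

At P = 39, Y = 38200: Q = 1102.547.
Holding P constant, ∂Q/∂Y = 6.91/(2√Y) = 0.0176773.
η_Y = (∂Q/∂Y)·(Y/Q) = 0.0176773 × (38200/1102.547) = 0.612.
Since 0 < η < 1, this is a necessity.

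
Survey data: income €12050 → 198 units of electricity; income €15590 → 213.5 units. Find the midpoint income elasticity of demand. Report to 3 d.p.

0.294

ΔQ = 213.5 − 198 = 15.5; midpoint Q̄ = (198 + 213.5)/2 = 205.75.
ΔI = 15590 − 12050 = 3540; midpoint Ī = (12050 + 15590)/2 = 13820.
η = (ΔQ/Q̄) ÷ (ΔI/Ī) = (15.5/205.75) ÷ (3540/13820) = 0.294.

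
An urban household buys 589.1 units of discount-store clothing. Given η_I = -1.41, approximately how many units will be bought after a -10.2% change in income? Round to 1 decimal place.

%ΔQ ≈ η × %ΔI = -1.41 × (-10.2%) = 14.382%.
New Q ≈ 589.1 × (1 + 0.14382) = 673.8.

673.8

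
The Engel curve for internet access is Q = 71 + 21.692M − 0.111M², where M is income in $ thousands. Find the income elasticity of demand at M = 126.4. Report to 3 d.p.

At M = 126.4: Q = 1039.4262.
dQ/dM = 21.692 − 0.222M = -6.36880.
η = (dQ/dM)·(M/Q) = -6.36880 × (126.4/1039.4262) = -0.774.

-0.774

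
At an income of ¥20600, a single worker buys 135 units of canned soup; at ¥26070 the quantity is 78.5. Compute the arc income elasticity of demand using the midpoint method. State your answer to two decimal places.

-2.26

ΔQ = 78.5 − 135 = -56.5; midpoint Q̄ = (135 + 78.5)/2 = 106.75.
ΔI = 26070 − 20600 = 5470; midpoint Ī = (20600 + 26070)/2 = 23335.
η = (ΔQ/Q̄) ÷ (ΔI/Ī) = (-56.5/106.75) ÷ (5470/23335) = -2.26.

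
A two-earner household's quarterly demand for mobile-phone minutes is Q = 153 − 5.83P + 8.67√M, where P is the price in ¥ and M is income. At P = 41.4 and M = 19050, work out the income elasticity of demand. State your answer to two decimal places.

At P = 41.4, M = 19050: Q = 1108.286.
Holding P constant, ∂Q/∂M = 8.67/(2√M) = 0.0314081.
η_M = (∂Q/∂M)·(M/Q) = 0.0314081 × (19050/1108.286) = 0.54.

0.54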